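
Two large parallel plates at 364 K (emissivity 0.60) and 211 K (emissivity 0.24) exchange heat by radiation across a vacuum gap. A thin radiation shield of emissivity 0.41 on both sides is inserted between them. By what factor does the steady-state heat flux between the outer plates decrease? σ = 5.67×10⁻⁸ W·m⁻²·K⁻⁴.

factor ≈ 1.80

Without shield: q₀ = σΔ(T⁴)/(1/ε₁+1/ε₂−1) with denominator 4.833.
With shield the two gaps are in series; the resistances add: (1/ε₁+1/ε_s−1)+(1/ε_s+1/ε₂−1) = 3.106+5.606 = 8.711.
Heat-flux ratio q₀/q = 8.711/4.833.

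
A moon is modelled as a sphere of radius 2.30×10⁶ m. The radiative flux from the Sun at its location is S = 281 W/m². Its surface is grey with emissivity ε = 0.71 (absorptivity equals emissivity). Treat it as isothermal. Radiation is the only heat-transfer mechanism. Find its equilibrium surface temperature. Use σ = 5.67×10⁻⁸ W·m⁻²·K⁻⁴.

T ≈ 188 K

At equilibrium, absorbed power = emitted power.
Absorbing cross-section = πr² = 1.662×10¹³ m²; emitting surface = 4πr² = 6.648×10¹³ m² (ratio 4).
εS·A_cross = εσ·A_surf·T⁴  ⇒  T⁴ = S/(4σ)   (ε cancels).
T⁴ = 281/(4·5.67×10⁻⁸) = 1.239×10⁹ K⁴.
T = (1.239×10⁹)^(1/4).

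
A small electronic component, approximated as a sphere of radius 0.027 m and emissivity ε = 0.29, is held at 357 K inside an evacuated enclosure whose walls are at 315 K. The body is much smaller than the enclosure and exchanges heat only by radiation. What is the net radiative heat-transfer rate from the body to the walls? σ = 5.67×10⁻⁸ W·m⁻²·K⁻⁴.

P_net ≈ 0.964 W

For a small grey body in a large enclosure: P_net = εσA(T_body⁴ − T_wall⁴).
A = 4πr² = 0.009161 m²; T_body⁴ − T_wall⁴ = 1.624×10¹⁰ − 9.846×10⁹ = 6.398×10⁹ K⁴.
|P_net| = 0.29·5.67×10⁻⁸·0.009161·6.398×10⁹.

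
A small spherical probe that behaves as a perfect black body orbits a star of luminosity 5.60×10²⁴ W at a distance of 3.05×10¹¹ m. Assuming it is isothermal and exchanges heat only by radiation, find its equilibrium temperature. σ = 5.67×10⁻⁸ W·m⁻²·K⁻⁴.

T ≈ 67.8 K

First find the stellar flux at distance d: S = L/(4πd²) = 5.60×10²⁴/(4π·(3.05×10¹¹)²) = 4.790 W/m².
For an isothermal sphere, absorbed (1−a)S·πr² = emitted σ·4πr²·T⁴, so T⁴ = (1−a)S/(4σ).
T⁴ = 1.00·4.790/(4·5.67×10⁻⁸) = 2.112×10⁷ K⁴.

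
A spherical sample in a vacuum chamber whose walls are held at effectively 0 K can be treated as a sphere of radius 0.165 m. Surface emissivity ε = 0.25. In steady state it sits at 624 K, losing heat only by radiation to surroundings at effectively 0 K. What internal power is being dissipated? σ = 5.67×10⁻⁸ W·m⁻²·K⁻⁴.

Steady state: P = εσA T⁴.
A = 4πr² = 0.3421 m²; T⁴ = (624)⁴ = 1.516×10¹¹ K⁴.
P = 0.25 × 5.67×10⁻⁸ × 0.3421 × 1.516×10¹¹.

P ≈ 735 W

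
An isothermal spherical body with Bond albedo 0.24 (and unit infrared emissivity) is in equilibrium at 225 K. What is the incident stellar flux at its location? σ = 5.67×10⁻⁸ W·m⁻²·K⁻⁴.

(1−a)S·πr² = σ·4πr²·T⁴ ⇒ S = 4σT⁴/(1−a).
S = 4·5.67×10⁻⁸·2.563×10⁹/0.760.

S ≈ 765 W/m²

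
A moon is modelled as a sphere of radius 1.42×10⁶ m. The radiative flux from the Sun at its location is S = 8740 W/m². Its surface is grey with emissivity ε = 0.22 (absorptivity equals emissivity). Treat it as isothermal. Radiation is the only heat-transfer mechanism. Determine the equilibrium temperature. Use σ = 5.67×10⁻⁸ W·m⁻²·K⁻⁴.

T ≈ 443 K

At equilibrium, absorbed power = emitted power.
Absorbing cross-section = πr² = 6.335×10¹² m²; emitting surface = 4πr² = 2.534×10¹³ m² (ratio 4).
εS·A_cross = εσ·A_surf·T⁴  ⇒  T⁴ = S/(4σ)   (ε cancels).
T⁴ = 8740/(4·5.67×10⁻⁸) = 3.854×10¹⁰ K⁴.
T = (3.854×10¹⁰)^(1/4).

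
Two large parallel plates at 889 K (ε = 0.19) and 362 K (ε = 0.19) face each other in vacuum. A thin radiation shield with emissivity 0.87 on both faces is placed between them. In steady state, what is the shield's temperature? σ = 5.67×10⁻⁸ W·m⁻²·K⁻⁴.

T_s ≈ 753 K

In steady state the net flux on the hot side equals that on the cold side.
σ(T₁⁴−T_s⁴)/D₁ = σ(T_s⁴−T₂⁴)/D₂, with D₁ = 1/ε₁+1/ε_s−1 = 5.413, D₂ = 1/ε_s+1/ε₂−1 = 5.413.
Solve for T_s⁴: T_s⁴ = (D₂·T₁⁴ + D₁·T₂⁴)/(D₁+D₂) = 3.209×10¹¹ K⁴.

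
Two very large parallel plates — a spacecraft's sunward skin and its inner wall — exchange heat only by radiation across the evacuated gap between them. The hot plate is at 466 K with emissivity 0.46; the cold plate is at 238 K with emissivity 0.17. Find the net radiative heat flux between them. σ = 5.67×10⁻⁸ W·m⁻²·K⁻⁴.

q ≈ 353 W/m²

For two infinite grey parallel plates, q = σ(T₁⁴ − T₂⁴)/(1/ε₁ + 1/ε₂ − 1).
T₁⁴ − T₂⁴ = 4.716×10¹⁰ − 3.209×10⁹ = 4.395×10¹⁰ K⁴.
1/ε₁ + 1/ε₂ − 1 = 2.174 + 5.882 − 1 = 7.056.
q = 5.67×10⁻⁸ × 4.395×10¹⁰ / 7.056.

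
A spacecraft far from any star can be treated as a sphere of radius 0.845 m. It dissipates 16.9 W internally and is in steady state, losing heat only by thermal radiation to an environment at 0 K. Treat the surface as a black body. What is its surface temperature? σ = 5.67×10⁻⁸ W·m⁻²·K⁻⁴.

T ≈ 75.9 K

Steady state: internal power = radiated power, P = εσA T⁴.
Radiating area A = 4πr² = 8.973 m².
T⁴ = P/(εσA) = 16.9/(1.0·5.67×10⁻⁸·8.973) = 3.322×10⁷ K⁴.
T = (3.322×10⁷)^(1/4).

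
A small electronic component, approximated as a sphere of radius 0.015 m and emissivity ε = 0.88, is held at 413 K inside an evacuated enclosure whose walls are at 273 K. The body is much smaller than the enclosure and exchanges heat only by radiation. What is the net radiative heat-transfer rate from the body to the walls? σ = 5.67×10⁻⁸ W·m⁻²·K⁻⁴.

For a small grey body in a large enclosure: P_net = εσA(T_body⁴ − T_wall⁴).
A = 4πr² = 0.002827 m²; T_body⁴ − T_wall⁴ = 2.909×10¹⁰ − 5.555×10⁹ = 2.354×10¹⁰ K⁴.
|P_net| = 0.88·5.67×10⁻⁸·0.002827·2.354×10¹⁰.

P_net ≈ 3.32 W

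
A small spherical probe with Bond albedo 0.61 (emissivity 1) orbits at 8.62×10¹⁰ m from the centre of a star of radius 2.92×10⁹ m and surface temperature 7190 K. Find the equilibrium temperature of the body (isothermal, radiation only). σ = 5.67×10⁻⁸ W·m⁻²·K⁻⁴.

The star's surface emits σT_*⁴; at distance d the flux is S = σT_*⁴(R_*/d)².
S = 5.67×10⁻⁸·(7190)⁴·(2.92×10⁹/8.62×10¹⁰)² = 1.739×10⁵ W/m².
For an isothermal sphere T⁴ = (1−a)S/(4σ) = 2.990×10¹¹ K⁴.

T ≈ 739 K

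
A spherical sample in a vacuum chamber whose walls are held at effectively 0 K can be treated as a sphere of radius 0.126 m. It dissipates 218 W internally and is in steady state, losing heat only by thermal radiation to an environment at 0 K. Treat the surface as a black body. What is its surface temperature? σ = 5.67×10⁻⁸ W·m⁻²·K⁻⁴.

T ≈ 373 K

Steady state: internal power = radiated power, P = εσA T⁴.
Radiating area A = 4πr² = 0.1995 m².
T⁴ = P/(εσA) = 218/(1.0·5.67×10⁻⁸·0.1995) = 1.927×10¹⁰ K⁴.
T = (1.927×10¹⁰)^(1/4).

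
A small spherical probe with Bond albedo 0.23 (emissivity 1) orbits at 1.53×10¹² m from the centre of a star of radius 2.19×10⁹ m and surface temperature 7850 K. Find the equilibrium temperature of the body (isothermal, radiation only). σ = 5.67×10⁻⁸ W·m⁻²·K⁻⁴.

T ≈ 197 K

The star's surface emits σT_*⁴; at distance d the flux is S = σT_*⁴(R_*/d)².
S = 5.67×10⁻⁸·(7850)⁴·(2.19×10⁹/1.53×10¹²)² = 441.1 W/m².
For an isothermal sphere T⁴ = (1−a)S/(4σ) = 1.498×10⁹ K⁴.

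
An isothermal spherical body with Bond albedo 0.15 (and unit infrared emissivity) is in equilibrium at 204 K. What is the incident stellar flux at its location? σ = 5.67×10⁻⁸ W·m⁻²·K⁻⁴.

(1−a)S·πr² = σ·4πr²·T⁴ ⇒ S = 4σT⁴/(1−a).
S = 4·5.67×10⁻⁸·1.732×10⁹/0.850.

S ≈ 462 W/m²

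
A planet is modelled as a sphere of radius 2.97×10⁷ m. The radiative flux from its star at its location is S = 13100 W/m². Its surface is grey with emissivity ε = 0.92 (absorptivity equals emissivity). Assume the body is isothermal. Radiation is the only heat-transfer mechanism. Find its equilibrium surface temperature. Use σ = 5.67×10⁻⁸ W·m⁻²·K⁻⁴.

At equilibrium, absorbed power = emitted power.
Absorbing cross-section = πr² = 2.771×10¹⁵ m²; emitting surface = 4πr² = 1.108×10¹⁶ m² (ratio 4).
εS·A_cross = εσ·A_surf·T⁴  ⇒  T⁴ = S/(4σ)   (ε cancels).
T⁴ = 13100/(4·5.67×10⁻⁸) = 5.776×10¹⁰ K⁴.
T = (5.776×10¹⁰)^(1/4).

T ≈ 490 K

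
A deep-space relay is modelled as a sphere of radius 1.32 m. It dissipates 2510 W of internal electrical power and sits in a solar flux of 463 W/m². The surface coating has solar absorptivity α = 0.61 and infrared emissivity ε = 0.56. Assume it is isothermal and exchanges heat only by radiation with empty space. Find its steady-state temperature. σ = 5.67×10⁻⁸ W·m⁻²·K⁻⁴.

T ≈ 276 K

At steady state, absorbed solar power + internal power = radiated power.
Absorbed: α·S·A_cross = 0.61·463·5.474 = 1546 W (cross-section πr²).
Total input = 1546 + 2510 = 4056 W.
Radiated: εσ·A_surf·T⁴ with A_surf = 4πr² = 21.90 m².
T⁴ = 4056/(0.56·5.67×10⁻⁸·21.90) = 5.834×10⁹ K⁴.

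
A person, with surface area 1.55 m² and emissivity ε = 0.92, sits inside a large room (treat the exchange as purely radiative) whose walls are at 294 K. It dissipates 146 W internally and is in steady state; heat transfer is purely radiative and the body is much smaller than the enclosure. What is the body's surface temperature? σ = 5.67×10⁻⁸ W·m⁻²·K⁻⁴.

For a small grey body in a large enclosure, net radiated power = εσA(T⁴ − T_w⁴).
Steady state: P = εσA(T⁴ − T_w⁴) with A = 1.55 m².
T⁴ = P/(εσA) + T_w⁴ = 146/(0.92·5.67×10⁻⁸·1.550) + (294)⁴
    = 1.806×10⁹ + 7.471×10⁹ = 9.277×10⁹ K⁴.

T ≈ 310 K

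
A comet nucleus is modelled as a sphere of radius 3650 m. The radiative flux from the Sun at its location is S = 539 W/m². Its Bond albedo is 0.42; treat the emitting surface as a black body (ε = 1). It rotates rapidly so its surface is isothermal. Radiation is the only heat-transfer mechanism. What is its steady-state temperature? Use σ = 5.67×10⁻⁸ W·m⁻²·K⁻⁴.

At equilibrium, absorbed power = emitted power.
Absorbing cross-section = πr² = 4.185×10⁷ m²; emitting surface = 4πr² = 1.674×10⁸ m² (ratio 4).
(1−a)S·A_cross = εσ·A_surf·T⁴  ⇒  T⁴ = (1−a)S/(4σ).
T⁴ = 0.580·539/(4·5.67×10⁻⁸) = 1.378×10⁹ K⁴.
T = (1.378×10⁹)^(1/4).

T ≈ 193 K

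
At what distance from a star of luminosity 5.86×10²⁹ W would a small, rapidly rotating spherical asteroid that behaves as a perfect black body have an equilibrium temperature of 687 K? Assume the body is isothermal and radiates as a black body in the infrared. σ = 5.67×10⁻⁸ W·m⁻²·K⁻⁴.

d ≈ 9.61×10¹¹ m

For an isothermal black-emitting sphere, (1−a)S·πr² = σ·4πr²·T⁴ ⇒ S = 4σT⁴/(1−a).
S = 4·5.67×10⁻⁸·(687)⁴/1.00 = 50520 W/m².
Flux falls as S = L/(4πd²), so d = √(L/(4πS)) = √(5.86×10²⁹/(4π·50520)).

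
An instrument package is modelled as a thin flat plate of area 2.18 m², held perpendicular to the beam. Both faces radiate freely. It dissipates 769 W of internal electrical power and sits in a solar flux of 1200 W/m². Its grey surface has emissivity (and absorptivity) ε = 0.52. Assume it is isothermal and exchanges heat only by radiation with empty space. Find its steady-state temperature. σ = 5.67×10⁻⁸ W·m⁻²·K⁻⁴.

At steady state, absorbed solar power + internal power = radiated power.
Absorbed: α·S·A_cross = 0.52·1200·2.180 = 1360 W (cross-section A).
Total input = 1360 + 769 = 2129 W.
Radiated: εσ·A_surf·T⁴ with A_surf = 2A = 4.360 m².
T⁴ = 2129/(0.52·5.67×10⁻⁸·4.360) = 1.656×10¹⁰ K⁴.

T ≈ 359 K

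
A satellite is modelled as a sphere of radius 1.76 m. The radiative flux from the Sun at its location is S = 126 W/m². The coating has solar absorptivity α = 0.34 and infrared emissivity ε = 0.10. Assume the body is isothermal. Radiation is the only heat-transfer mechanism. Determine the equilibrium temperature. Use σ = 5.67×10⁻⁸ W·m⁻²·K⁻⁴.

At equilibrium, absorbed power = emitted power.
Absorbing cross-section = πr² = 9.731 m²; emitting surface = 4πr² = 38.93 m² (ratio 4).
αS·A_cross = εσ·A_surf·T⁴  ⇒  T⁴ = αS/(ε·4σ).
T⁴ = 0.340·126/(0.10·4·5.67×10⁻⁸) = 1.889×10⁹ K⁴.
T = (1.889×10⁹)^(1/4).

T ≈ 208 K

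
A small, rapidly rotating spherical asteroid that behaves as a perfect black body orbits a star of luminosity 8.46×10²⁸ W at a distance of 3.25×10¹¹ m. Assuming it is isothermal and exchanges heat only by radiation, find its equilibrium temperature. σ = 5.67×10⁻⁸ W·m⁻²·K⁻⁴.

First find the stellar flux at distance d: S = L/(4πd²) = 8.46×10²⁸/(4π·(3.25×10¹¹)²) = 63740 W/m².
For an isothermal sphere, absorbed (1−a)S·πr² = emitted σ·4πr²·T⁴, so T⁴ = (1−a)S/(4σ).
T⁴ = 1.00·63740/(4·5.67×10⁻⁸) = 2.810×10¹¹ K⁴.

T ≈ 728 K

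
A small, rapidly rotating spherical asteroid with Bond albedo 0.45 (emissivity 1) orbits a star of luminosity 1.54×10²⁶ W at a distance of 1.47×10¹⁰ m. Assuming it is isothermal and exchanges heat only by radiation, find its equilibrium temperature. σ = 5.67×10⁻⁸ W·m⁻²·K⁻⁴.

First find the stellar flux at distance d: S = L/(4πd²) = 1.54×10²⁶/(4π·(1.47×10¹⁰)²) = 56710 W/m².
For an isothermal sphere, absorbed (1−a)S·πr² = emitted σ·4πr²·T⁴, so T⁴ = (1−a)S/(4σ).
T⁴ = 0.550·56710/(4·5.67×10⁻⁸) = 1.375×10¹¹ K⁴.

T ≈ 609 K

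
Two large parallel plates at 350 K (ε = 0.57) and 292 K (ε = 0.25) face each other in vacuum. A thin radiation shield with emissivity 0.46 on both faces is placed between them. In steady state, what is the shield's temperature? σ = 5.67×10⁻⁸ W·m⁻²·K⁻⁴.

In steady state the net flux on the hot side equals that on the cold side.
σ(T₁⁴−T_s⁴)/D₁ = σ(T_s⁴−T₂⁴)/D₂, with D₁ = 1/ε₁+1/ε_s−1 = 2.928, D₂ = 1/ε_s+1/ε₂−1 = 5.174.
Solve for T_s⁴: T_s⁴ = (D₂·T₁⁴ + D₁·T₂⁴)/(D₁+D₂) = 1.221×10¹⁰ K⁴.

T_s ≈ 332 K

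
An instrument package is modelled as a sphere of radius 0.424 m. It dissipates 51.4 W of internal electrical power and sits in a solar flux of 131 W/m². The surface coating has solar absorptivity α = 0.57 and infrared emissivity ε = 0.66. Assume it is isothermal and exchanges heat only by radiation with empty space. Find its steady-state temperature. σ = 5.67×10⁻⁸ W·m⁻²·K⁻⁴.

At steady state, absorbed solar power + internal power = radiated power.
Absorbed: α·S·A_cross = 0.57·131·0.5648 = 42.17 W (cross-section πr²).
Total input = 42.17 + 51.4 = 93.57 W.
Radiated: εσ·A_surf·T⁴ with A_surf = 4πr² = 2.259 m².
T⁴ = 93.57/(0.66·5.67×10⁻⁸·2.259) = 1.107×10⁹ K⁴.

T ≈ 182 K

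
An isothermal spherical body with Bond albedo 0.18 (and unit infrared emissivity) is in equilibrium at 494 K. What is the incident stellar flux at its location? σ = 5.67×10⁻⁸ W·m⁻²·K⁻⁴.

(1−a)S·πr² = σ·4πr²·T⁴ ⇒ S = 4σT⁴/(1−a).
S = 4·5.67×10⁻⁸·5.955×10¹⁰/0.820.

S ≈ 16500 W/m²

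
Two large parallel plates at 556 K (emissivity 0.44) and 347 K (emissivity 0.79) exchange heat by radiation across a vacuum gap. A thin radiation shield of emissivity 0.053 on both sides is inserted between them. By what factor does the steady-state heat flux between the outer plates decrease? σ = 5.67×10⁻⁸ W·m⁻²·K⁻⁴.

Without shield: q₀ = σΔ(T⁴)/(1/ε₁+1/ε₂−1) with denominator 2.539.
With shield the two gaps are in series; the resistances add: (1/ε₁+1/ε_s−1)+(1/ε_s+1/ε₂−1) = 20.14+19.13 = 39.27.
Heat-flux ratio q₀/q = 39.27/2.539.

factor ≈ 15.5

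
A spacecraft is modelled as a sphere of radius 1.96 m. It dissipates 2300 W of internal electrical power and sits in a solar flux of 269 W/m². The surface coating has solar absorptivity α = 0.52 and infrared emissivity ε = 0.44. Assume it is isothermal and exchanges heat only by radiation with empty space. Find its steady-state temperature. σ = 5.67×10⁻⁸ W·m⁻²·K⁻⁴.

At steady state, absorbed solar power + internal power = radiated power.
Absorbed: α·S·A_cross = 0.52·269·12.07 = 1688 W (cross-section πr²).
Total input = 1688 + 2300 = 3988 W.
Radiated: εσ·A_surf·T⁴ with A_surf = 4πr² = 48.27 m².
T⁴ = 3988/(0.44·5.67×10⁻⁸·48.27) = 3.311×10⁹ K⁴.

T ≈ 240 K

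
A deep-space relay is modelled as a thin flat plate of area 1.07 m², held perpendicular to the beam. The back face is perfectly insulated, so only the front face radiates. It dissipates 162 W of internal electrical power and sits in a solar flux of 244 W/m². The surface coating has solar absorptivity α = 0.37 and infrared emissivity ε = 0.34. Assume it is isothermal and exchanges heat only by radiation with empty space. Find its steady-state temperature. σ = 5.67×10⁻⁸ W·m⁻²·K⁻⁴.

At steady state, absorbed solar power + internal power = radiated power.
Absorbed: α·S·A_cross = 0.37·244·1.070 = 96.60 W (cross-section A).
Total input = 96.60 + 162 = 258.6 W.
Radiated: εσ·A_surf·T⁴ with A_surf = A = 1.070 m².
T⁴ = 258.6/(0.34·5.67×10⁻⁸·1.070) = 1.254×10¹⁰ K⁴.

T ≈ 335 K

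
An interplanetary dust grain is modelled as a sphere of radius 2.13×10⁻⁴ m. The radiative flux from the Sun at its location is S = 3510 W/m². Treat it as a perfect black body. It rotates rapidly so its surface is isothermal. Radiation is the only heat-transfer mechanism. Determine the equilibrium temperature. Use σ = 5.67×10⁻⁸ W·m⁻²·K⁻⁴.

T ≈ 353 K

At equilibrium, absorbed power = emitted power.
Absorbing cross-section = πr² = 1.425×10⁻⁷ m²; emitting surface = 4πr² = 5.701×10⁻⁷ m² (ratio 4).
S·A_cross = εσ·A_surf·T⁴  ⇒  T⁴ = S/(4σ).
T⁴ = 1.00·3510/(4·5.67×10⁻⁸) = 1.548×10¹⁰ K⁴.
T = (1.548×10¹⁰)^(1/4).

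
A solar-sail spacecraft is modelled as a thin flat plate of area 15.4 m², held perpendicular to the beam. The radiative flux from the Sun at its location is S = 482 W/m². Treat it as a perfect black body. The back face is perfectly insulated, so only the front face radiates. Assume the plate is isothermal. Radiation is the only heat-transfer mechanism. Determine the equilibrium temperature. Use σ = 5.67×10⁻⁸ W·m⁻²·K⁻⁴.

T ≈ 304 K

At equilibrium, absorbed power = emitted power.
Absorbing cross-section = A = 15.40 m²; emitting surface = A = 15.40 m² (ratio 1).
S·A_cross = εσ·A_surf·T⁴  ⇒  T⁴ = S/(1σ).
T⁴ = 1.00·482/(1·5.67×10⁻⁸) = 8.501×10⁹ K⁴.
T = (8.501×10⁹)^(1/4).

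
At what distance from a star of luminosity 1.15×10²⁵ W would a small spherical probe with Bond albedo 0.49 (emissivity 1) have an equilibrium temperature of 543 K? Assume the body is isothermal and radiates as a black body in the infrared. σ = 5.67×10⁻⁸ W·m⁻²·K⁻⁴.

For an isothermal black-emitting sphere, (1−a)S·πr² = σ·4πr²·T⁴ ⇒ S = 4σT⁴/(1−a).
S = 4·5.67×10⁻⁸·(543)⁴/0.510 = 38660 W/m².
Flux falls as S = L/(4πd²), so d = √(L/(4πS)) = √(1.15×10²⁵/(4π·38660)).

d ≈ 4.87×10⁹ m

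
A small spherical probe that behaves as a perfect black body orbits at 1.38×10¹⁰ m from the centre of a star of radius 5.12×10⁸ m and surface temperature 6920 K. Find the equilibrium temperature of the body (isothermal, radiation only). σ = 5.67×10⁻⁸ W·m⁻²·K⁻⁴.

The star's surface emits σT_*⁴; at distance d the flux is S = σT_*⁴(R_*/d)².
S = 5.67×10⁻⁸·(6920)⁴·(5.12×10⁸/1.38×10¹⁰)² = 1.790×10⁵ W/m².
For an isothermal sphere T⁴ = (1−a)S/(4σ) = 7.891×10¹¹ K⁴.

T ≈ 943 K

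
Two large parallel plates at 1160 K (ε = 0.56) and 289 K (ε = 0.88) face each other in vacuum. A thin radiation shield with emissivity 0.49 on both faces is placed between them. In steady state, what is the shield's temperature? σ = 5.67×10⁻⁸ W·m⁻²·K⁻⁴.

In steady state the net flux on the hot side equals that on the cold side.
σ(T₁⁴−T_s⁴)/D₁ = σ(T_s⁴−T₂⁴)/D₂, with D₁ = 1/ε₁+1/ε_s−1 = 2.827, D₂ = 1/ε_s+1/ε₂−1 = 2.177.
Solve for T_s⁴: T_s⁴ = (D₂·T₁⁴ + D₁·T₂⁴)/(D₁+D₂) = 7.918×10¹¹ K⁴.

T_s ≈ 943 K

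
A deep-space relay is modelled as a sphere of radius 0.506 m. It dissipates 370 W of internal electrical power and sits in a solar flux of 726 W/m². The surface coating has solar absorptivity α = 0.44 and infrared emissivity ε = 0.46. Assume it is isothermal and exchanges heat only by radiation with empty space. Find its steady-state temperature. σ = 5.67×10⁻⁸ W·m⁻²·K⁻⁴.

T ≈ 294 K

At steady state, absorbed solar power + internal power = radiated power.
Absorbed: α·S·A_cross = 0.44·726·0.8044 = 256.9 W (cross-section πr²).
Total input = 256.9 + 370 = 626.9 W.
Radiated: εσ·A_surf·T⁴ with A_surf = 4πr² = 3.217 m².
T⁴ = 626.9/(0.46·5.67×10⁻⁸·3.217) = 7.471×10⁹ K⁴.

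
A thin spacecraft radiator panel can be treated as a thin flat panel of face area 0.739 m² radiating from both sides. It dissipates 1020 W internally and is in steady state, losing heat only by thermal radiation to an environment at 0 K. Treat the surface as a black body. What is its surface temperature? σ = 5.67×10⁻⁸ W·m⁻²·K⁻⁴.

Steady state: internal power = radiated power, P = εσA T⁴.
Radiating area A = 2·0.739 = 1.478 m².
T⁴ = P/(εσA) = 1020/(1.0·5.67×10⁻⁸·1.478) = 1.217×10¹⁰ K⁴.
T = (1.217×10¹⁰)^(1/4).

T ≈ 332 K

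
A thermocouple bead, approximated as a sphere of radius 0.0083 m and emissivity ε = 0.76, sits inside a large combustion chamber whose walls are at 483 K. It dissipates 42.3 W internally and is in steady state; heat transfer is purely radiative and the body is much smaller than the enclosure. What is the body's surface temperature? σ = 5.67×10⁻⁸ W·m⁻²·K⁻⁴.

For a small grey body in a large enclosure, net radiated power = εσA(T⁴ − T_w⁴).
Steady state: P = εσA(T⁴ − T_w⁴) with A = 4πr² = 8.657×10⁻⁴ m².
T⁴ = P/(εσA) + T_w⁴ = 42.3/(0.76·5.67×10⁻⁸·8.657×10⁻⁴) + (483)⁴
    = 1.134×10¹² + 5.442×10¹⁰ = 1.188×10¹² K⁴.

T ≈ 1040 K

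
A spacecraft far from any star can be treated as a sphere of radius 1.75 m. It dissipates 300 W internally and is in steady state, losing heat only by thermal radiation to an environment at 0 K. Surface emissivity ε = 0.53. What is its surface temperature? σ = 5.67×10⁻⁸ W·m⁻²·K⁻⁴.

Steady state: internal power = radiated power, P = εσA T⁴.
Radiating area A = 4πr² = 38.48 m².
T⁴ = P/(εσA) = 300/(0.53·5.67×10⁻⁸·38.48) = 2.594×10⁸ K⁴.
T = (2.594×10⁸)^(1/4).

T ≈ 127 K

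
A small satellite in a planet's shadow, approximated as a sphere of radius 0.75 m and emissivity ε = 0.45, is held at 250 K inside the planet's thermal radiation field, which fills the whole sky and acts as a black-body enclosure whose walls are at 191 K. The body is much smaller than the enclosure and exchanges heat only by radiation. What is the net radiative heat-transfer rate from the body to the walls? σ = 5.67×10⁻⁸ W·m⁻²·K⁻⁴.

For a small grey body in a large enclosure: P_net = εσA(T_body⁴ − T_wall⁴).
A = 4πr² = 7.069 m²; T_body⁴ − T_wall⁴ = 3.906×10⁹ − 1.331×10⁹ = 2.575×10⁹ K⁴.
|P_net| = 0.45·5.67×10⁻⁸·7.069·2.575×10⁹.

P_net ≈ 464 W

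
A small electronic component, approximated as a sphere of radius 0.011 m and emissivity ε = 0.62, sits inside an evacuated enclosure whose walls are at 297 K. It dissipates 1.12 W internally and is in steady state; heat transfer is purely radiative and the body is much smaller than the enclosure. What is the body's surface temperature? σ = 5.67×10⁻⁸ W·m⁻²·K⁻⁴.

T ≈ 412 K

For a small grey body in a large enclosure, net radiated power = εσA(T⁴ − T_w⁴).
Steady state: P = εσA(T⁴ − T_w⁴) with A = 4πr² = 0.001521 m².
T⁴ = P/(εσA) + T_w⁴ = 1.12/(0.62·5.67×10⁻⁸·0.001521) + (297)⁴
    = 2.095×10¹⁰ + 7.781×10⁹ = 2.873×10¹⁰ K⁴.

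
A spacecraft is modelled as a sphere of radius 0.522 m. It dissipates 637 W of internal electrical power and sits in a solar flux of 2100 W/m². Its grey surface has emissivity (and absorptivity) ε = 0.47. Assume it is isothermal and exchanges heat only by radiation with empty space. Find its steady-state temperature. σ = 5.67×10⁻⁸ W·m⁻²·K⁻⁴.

T ≈ 357 K

At steady state, absorbed solar power + internal power = radiated power.
Absorbed: α·S·A_cross = 0.47·2100·0.8560 = 844.9 W (cross-section πr²).
Total input = 844.9 + 637 = 1482 W.
Radiated: εσ·A_surf·T⁴ with A_surf = 4πr² = 3.424 m².
T⁴ = 1482/(0.47·5.67×10⁻⁸·3.424) = 1.624×10¹⁰ K⁴.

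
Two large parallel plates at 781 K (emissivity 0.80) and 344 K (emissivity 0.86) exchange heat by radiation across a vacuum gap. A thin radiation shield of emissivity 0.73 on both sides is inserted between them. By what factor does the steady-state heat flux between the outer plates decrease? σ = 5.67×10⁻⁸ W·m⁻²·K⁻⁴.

Without shield: q₀ = σΔ(T⁴)/(1/ε₁+1/ε₂−1) with denominator 1.413.
With shield the two gaps are in series; the resistances add: (1/ε₁+1/ε_s−1)+(1/ε_s+1/ε₂−1) = 1.620+1.533 = 3.153.
Heat-flux ratio q₀/q = 3.153/1.413.

factor ≈ 2.23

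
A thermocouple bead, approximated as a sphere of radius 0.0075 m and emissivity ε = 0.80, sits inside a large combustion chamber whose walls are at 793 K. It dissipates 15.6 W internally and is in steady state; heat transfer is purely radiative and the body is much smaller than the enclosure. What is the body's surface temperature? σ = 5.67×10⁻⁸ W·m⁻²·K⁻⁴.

For a small grey body in a large enclosure, net radiated power = εσA(T⁴ − T_w⁴).
Steady state: P = εσA(T⁴ − T_w⁴) with A = 4πr² = 7.069×10⁻⁴ m².
T⁴ = P/(εσA) + T_w⁴ = 15.6/(0.80·5.67×10⁻⁸·7.069×10⁻⁴) + (793)⁴
    = 4.865×10¹¹ + 3.955×10¹¹ = 8.820×10¹¹ K⁴.

T ≈ 969 K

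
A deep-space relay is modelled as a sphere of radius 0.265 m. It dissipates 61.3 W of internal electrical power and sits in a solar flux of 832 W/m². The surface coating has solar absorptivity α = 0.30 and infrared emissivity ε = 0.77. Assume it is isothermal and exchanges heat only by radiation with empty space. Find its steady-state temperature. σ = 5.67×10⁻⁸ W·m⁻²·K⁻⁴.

At steady state, absorbed solar power + internal power = radiated power.
Absorbed: α·S·A_cross = 0.30·832·0.2206 = 55.07 W (cross-section πr²).
Total input = 55.07 + 61.3 = 116.4 W.
Radiated: εσ·A_surf·T⁴ with A_surf = 4πr² = 0.8825 m².
T⁴ = 116.4/(0.77·5.67×10⁻⁸·0.8825) = 3.020×10⁹ K⁴.

T ≈ 234 K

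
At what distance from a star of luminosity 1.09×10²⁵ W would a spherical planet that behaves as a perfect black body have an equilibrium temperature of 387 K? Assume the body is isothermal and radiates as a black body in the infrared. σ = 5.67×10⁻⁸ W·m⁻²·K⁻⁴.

d ≈ 1.31×10¹⁰ m

For an isothermal black-emitting sphere, (1−a)S·πr² = σ·4πr²·T⁴ ⇒ S = 4σT⁴/(1−a).
S = 4·5.67×10⁻⁸·(387)⁴/1.00 = 5087 W/m².
Flux falls as S = L/(4πd²), so d = √(L/(4πS)) = √(1.09×10²⁵/(4π·5087)).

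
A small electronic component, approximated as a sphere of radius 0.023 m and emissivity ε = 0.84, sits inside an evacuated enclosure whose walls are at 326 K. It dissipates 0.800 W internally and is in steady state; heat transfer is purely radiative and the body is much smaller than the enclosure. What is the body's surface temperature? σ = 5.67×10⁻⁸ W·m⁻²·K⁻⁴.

For a small grey body in a large enclosure, net radiated power = εσA(T⁴ − T_w⁴).
Steady state: P = εσA(T⁴ − T_w⁴) with A = 4πr² = 0.006648 m².
T⁴ = P/(εσA) + T_w⁴ = 0.800/(0.84·5.67×10⁻⁸·0.006648) + (326)⁴
    = 2.527×10⁹ + 1.129×10¹⁰ = 1.382×10¹⁰ K⁴.

T ≈ 343 K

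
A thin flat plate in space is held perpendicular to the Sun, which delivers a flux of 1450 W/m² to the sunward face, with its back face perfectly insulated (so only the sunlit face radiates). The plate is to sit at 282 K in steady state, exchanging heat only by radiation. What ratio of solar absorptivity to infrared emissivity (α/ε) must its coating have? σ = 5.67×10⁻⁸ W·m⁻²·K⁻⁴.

Balance: αS·A = εσ·1A·T⁴ ⇒ α/ε = σT⁴/S.
α/ε = 5.67×10⁻⁸·(282)⁴/1450 = 5.67×10⁻⁸·6.324×10⁹/1450.

α/ε ≈ 0.247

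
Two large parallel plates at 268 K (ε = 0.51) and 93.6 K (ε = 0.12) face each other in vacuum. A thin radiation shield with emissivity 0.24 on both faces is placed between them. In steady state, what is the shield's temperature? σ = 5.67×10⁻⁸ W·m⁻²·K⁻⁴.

T_s ≈ 245 K

In steady state the net flux on the hot side equals that on the cold side.
σ(T₁⁴−T_s⁴)/D₁ = σ(T_s⁴−T₂⁴)/D₂, with D₁ = 1/ε₁+1/ε_s−1 = 5.127, D₂ = 1/ε_s+1/ε₂−1 = 11.50.
Solve for T_s⁴: T_s⁴ = (D₂·T₁⁴ + D₁·T₂⁴)/(D₁+D₂) = 3.592×10⁹ K⁴.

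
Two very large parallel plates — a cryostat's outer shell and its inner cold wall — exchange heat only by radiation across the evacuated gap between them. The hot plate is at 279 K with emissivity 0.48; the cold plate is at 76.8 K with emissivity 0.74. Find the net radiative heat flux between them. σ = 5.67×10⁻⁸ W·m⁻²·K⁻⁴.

For two infinite grey parallel plates, q = σ(T₁⁴ − T₂⁴)/(1/ε₁ + 1/ε₂ − 1).
T₁⁴ − T₂⁴ = 6.059×10⁹ − 3.479×10⁷ = 6.024×10⁹ K⁴.
1/ε₁ + 1/ε₂ − 1 = 2.083 + 1.351 − 1 = 2.435.
q = 5.67×10⁻⁸ × 6.024×10⁹ / 2.435.

q ≈ 140 W/m²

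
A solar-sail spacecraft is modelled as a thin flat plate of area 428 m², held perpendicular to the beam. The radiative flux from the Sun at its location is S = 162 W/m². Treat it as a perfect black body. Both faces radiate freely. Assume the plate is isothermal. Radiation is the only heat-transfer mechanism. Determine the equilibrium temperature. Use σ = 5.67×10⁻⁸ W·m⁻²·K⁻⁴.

T ≈ 194 K

At equilibrium, absorbed power = emitted power.
Absorbing cross-section = A = 428.0 m²; emitting surface = 2A = 856.0 m² (ratio 2).
S·A_cross = εσ·A_surf·T⁴  ⇒  T⁴ = S/(2σ).
T⁴ = 1.00·162/(2·5.67×10⁻⁸) = 1.429×10⁹ K⁴.
T = (1.429×10⁹)^(1/4).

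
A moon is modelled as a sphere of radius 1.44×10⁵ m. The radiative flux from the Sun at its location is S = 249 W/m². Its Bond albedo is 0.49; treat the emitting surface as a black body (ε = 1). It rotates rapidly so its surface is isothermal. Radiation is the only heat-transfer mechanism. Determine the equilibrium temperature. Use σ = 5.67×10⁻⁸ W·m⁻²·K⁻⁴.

T ≈ 154 K

At equilibrium, absorbed power = emitted power.
Absorbing cross-section = πr² = 6.514×10¹⁰ m²; emitting surface = 4πr² = 2.606×10¹¹ m² (ratio 4).
(1−a)S·A_cross = εσ·A_surf·T⁴  ⇒  T⁴ = (1−a)S/(4σ).
T⁴ = 0.510·249/(4·5.67×10⁻⁸) = 5.599×10⁸ K⁴.
T = (5.599×10⁸)^(1/4).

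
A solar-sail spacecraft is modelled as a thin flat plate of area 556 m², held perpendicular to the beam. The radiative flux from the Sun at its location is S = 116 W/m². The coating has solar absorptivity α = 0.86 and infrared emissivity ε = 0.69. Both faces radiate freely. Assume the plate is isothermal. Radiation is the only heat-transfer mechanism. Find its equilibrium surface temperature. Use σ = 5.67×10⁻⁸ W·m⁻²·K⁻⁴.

At equilibrium, absorbed power = emitted power.
Absorbing cross-section = A = 556.0 m²; emitting surface = 2A = 1112 m² (ratio 2).
αS·A_cross = εσ·A_surf·T⁴  ⇒  T⁴ = αS/(ε·2σ).
T⁴ = 0.860·116/(0.69·2·5.67×10⁻⁸) = 1.275×10⁹ K⁴.
T = (1.275×10⁹)^(1/4).

T ≈ 189 K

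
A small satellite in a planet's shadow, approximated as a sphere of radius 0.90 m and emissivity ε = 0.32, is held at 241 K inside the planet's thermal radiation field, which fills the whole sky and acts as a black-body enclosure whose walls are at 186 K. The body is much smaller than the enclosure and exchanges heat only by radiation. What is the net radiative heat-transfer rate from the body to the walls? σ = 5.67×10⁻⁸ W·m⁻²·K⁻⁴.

For a small grey body in a large enclosure: P_net = εσA(T_body⁴ − T_wall⁴).
A = 4πr² = 10.18 m²; T_body⁴ − T_wall⁴ = 3.373×10⁹ − 1.197×10⁹ = 2.177×10⁹ K⁴.
|P_net| = 0.32·5.67×10⁻⁸·10.18·2.177×10⁹.

P_net ≈ 402 W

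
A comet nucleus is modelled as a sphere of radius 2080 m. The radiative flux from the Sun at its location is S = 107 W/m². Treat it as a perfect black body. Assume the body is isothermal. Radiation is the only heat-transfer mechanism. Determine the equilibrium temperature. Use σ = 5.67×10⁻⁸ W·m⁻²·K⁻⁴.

T ≈ 147 K

At equilibrium, absorbed power = emitted power.
Absorbing cross-section = πr² = 1.359×10⁷ m²; emitting surface = 4πr² = 5.437×10⁷ m² (ratio 4).
S·A_cross = εσ·A_surf·T⁴  ⇒  T⁴ = S/(4σ).
T⁴ = 1.00·107/(4·5.67×10⁻⁸) = 4.718×10⁸ K⁴.
T = (4.718×10⁸)^(1/4).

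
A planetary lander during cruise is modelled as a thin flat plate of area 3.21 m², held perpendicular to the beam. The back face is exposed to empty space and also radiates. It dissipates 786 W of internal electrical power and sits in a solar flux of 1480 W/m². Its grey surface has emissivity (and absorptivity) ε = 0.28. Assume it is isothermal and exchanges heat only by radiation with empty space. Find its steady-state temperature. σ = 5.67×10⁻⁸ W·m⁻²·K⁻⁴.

At steady state, absorbed solar power + internal power = radiated power.
Absorbed: α·S·A_cross = 0.28·1480·3.210 = 1330 W (cross-section A).
Total input = 1330 + 786 = 2116 W.
Radiated: εσ·A_surf·T⁴ with A_surf = 2A = 6.420 m².
T⁴ = 2116/(0.28·5.67×10⁻⁸·6.420) = 2.076×10¹⁰ K⁴.

T ≈ 380 K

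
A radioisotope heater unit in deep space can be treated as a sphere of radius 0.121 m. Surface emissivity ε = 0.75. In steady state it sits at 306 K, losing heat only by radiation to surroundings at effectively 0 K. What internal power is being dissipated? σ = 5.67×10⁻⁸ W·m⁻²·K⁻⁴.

P ≈ 68.6 W

Steady state: P = εσA T⁴.
A = 4πr² = 0.1840 m²; T⁴ = (306)⁴ = 8.768×10⁹ K⁴.
P = 0.75 × 5.67×10⁻⁸ × 0.1840 × 8.768×10⁹.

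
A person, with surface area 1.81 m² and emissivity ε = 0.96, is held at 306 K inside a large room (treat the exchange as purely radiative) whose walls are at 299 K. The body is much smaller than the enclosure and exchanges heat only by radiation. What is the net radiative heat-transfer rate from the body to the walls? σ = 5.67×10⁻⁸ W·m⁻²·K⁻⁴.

P_net ≈ 76.4 W

For a small grey body in a large enclosure: P_net = εσA(T_body⁴ − T_wall⁴).
A = 1.81 m²; T_body⁴ − T_wall⁴ = 8.768×10⁹ − 7.993×10⁹ = 7.752×10⁸ K⁴.
|P_net| = 0.96·5.67×10⁻⁸·1.810·7.752×10⁸.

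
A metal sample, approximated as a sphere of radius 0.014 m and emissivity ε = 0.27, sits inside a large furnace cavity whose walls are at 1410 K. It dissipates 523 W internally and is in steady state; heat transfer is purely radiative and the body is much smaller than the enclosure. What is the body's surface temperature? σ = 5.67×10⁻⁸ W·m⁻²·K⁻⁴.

T ≈ 2050 K

For a small grey body in a large enclosure, net radiated power = εσA(T⁴ − T_w⁴).
Steady state: P = εσA(T⁴ − T_w⁴) with A = 4πr² = 0.002463 m².
T⁴ = P/(εσA) + T_w⁴ = 523/(0.27·5.67×10⁻⁸·0.002463) + (1410)⁴
    = 1.387×10¹³ + 3.953×10¹² = 1.782×10¹³ K⁴.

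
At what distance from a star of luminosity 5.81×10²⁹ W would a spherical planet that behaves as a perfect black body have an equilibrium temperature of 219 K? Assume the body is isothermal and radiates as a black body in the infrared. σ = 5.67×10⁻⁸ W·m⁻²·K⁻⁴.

d ≈ 9.41×10¹² m

For an isothermal black-emitting sphere, (1−a)S·πr² = σ·4πr²·T⁴ ⇒ S = 4σT⁴/(1−a).
S = 4·5.67×10⁻⁸·(219)⁴/1.00 = 521.7 W/m².
Flux falls as S = L/(4πd²), so d = √(L/(4πS)) = √(5.81×10²⁹/(4π·521.7)).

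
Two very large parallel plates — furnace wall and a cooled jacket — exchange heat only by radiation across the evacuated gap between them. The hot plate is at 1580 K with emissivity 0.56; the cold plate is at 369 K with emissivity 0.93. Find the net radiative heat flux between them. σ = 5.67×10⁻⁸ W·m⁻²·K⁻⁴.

q ≈ 1.89×10⁵ W/m²

For two infinite grey parallel plates, q = σ(T₁⁴ − T₂⁴)/(1/ε₁ + 1/ε₂ − 1).
T₁⁴ − T₂⁴ = 6.232×10¹² − 1.854×10¹⁰ = 6.213×10¹² K⁴.
1/ε₁ + 1/ε₂ − 1 = 1.786 + 1.075 − 1 = 1.861.
q = 5.67×10⁻⁸ × 6.213×10¹² / 1.861.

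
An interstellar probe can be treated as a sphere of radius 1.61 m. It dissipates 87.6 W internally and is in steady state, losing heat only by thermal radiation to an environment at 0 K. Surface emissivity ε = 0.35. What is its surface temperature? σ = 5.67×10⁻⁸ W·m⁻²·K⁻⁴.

Steady state: internal power = radiated power, P = εσA T⁴.
Radiating area A = 4πr² = 32.57 m².
T⁴ = P/(εσA) = 87.6/(0.35·5.67×10⁻⁸·32.57) = 1.355×10⁸ K⁴.
T = (1.355×10⁸)^(1/4).

T ≈ 108 K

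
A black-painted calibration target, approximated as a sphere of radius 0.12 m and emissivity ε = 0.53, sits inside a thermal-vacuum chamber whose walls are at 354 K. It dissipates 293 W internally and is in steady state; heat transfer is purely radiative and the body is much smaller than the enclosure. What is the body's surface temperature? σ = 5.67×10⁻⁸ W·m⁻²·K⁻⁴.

T ≈ 514 K

For a small grey body in a large enclosure, net radiated power = εσA(T⁴ − T_w⁴).
Steady state: P = εσA(T⁴ − T_w⁴) with A = 4πr² = 0.1810 m².
T⁴ = P/(εσA) + T_w⁴ = 293/(0.53·5.67×10⁻⁸·0.1810) + (354)⁴
    = 5.388×10¹⁰ + 1.570×10¹⁰ = 6.959×10¹⁰ K⁴.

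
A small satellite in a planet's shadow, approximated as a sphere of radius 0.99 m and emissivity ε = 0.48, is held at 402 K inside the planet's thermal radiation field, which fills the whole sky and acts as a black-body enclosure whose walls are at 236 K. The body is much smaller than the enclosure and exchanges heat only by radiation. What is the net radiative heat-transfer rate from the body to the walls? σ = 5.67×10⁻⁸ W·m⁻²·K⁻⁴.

For a small grey body in a large enclosure: P_net = εσA(T_body⁴ − T_wall⁴).
A = 4πr² = 12.32 m²; T_body⁴ − T_wall⁴ = 2.612×10¹⁰ − 3.102×10⁹ = 2.301×10¹⁰ K⁴.
|P_net| = 0.48·5.67×10⁻⁸·12.32·2.301×10¹⁰.

P_net ≈ 7710 W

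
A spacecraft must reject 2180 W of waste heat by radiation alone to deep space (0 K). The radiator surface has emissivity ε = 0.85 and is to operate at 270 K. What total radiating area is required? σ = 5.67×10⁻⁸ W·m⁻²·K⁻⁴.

P = εσA T⁴ ⇒ A = P/(εσT⁴).
T⁴ = 5.314×10⁹ K⁴.
A = 2180/(0.85 × 5.67×10⁻⁸ × 5.314×10⁹).

A ≈ 8.51 m²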